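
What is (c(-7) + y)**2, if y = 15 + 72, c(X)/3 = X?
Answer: 4356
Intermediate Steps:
c(X) = 3*X
y = 87
(c(-7) + y)**2 = (3*(-7) + 87)**2 = (-21 + 87)**2 = 66**2 = 4356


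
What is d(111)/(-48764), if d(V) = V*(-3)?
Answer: 333/48764 ≈ 0.0068288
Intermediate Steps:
d(V) = -3*V
d(111)/(-48764) = -3*111/(-48764) = -333*(-1/48764) = 333/48764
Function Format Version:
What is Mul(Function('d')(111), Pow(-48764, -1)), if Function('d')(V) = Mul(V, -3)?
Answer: Rational(333, 48764) ≈ 0.0068288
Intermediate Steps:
Function('d')(V) = Mul(-3, V)
Mul(Function('d')(111), Pow(-48764, -1)) = Mul(Mul(-3, 111), Pow(-48764, -1)) = Mul(-333, Rational(-1, 48764)) = Rational(333, 48764)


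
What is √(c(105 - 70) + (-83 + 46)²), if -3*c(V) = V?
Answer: 2*√3054/3 ≈ 36.842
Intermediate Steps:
c(V) = -V/3
√(c(105 - 70) + (-83 + 46)²) = √(-(105 - 70)/3 + (-83 + 46)²) = √(-⅓*35 + (-37)²) = √(-35/3 + 1369) = √(4072/3) = 2*√3054/3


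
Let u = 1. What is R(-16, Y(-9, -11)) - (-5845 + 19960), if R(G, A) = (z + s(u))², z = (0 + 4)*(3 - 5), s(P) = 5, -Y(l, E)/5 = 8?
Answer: -14106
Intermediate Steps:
Y(l, E) = -40 (Y(l, E) = -5*8 = -40)
z = -8 (z = 4*(-2) = -8)
R(G, A) = 9 (R(G, A) = (-8 + 5)² = (-3)² = 9)
R(-16, Y(-9, -11)) - (-5845 + 19960) = 9 - (-5845 + 19960) = 9 - 1*14115 = 9 - 14115 = -14106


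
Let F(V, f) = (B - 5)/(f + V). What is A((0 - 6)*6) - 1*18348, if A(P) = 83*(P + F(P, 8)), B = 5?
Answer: -21336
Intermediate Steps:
F(V, f) = 0 (F(V, f) = (5 - 5)/(f + V) = 0/(V + f) = 0)
A(P) = 83*P (A(P) = 83*(P + 0) = 83*P)
A((0 - 6)*6) - 1*18348 = 83*((0 - 6)*6) - 1*18348 = 83*(-6*6) - 18348 = 83*(-36) - 18348 = -2988 - 18348 = -21336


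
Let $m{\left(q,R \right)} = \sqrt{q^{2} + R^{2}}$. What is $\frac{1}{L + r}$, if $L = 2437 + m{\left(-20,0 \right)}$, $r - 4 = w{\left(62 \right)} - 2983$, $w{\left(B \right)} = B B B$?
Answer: $\frac{1}{237806} \approx 4.2051 \cdot 10^{-6}$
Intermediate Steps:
$w{\left(B \right)} = B^{3}$ ($w{\left(B \right)} = B^{2} B = B^{3}$)
$m{\left(q,R \right)} = \sqrt{R^{2} + q^{2}}$
$r = 235349$ ($r = 4 + \left(62^{3} - 2983\right) = 4 + \left(238328 - 2983\right) = 4 + 235345 = 235349$)
$L = 2457$ ($L = 2437 + \sqrt{0^{2} + \left(-20\right)^{2}} = 2437 + \sqrt{0 + 400} = 2437 + \sqrt{400} = 2437 + 20 = 2457$)
$\frac{1}{L + r} = \frac{1}{2457 + 235349} = \frac{1}{237806}$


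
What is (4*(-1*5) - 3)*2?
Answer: -46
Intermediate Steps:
(4*(-1*5) - 3)*2 = (4*(-5) - 3)*2 = (-20 - 3)*2 = -23*2 = -46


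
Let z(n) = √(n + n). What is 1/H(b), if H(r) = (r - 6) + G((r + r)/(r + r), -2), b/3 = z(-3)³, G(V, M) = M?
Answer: I/(2*(-4*I + 9*√6)) ≈ -0.0039841 + 0.021958*I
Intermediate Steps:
z(n) = √2*√n (z(n) = √(2*n) = √2*√n)
b = -18*I*√6 (b = 3*(√2*√(-3))³ = 3*(√2*(I*√3))³ = 3*(I*√6)³ = 3*(-6*I*√6) = -18*I*√6 ≈ -44.091*I)
H(r) = -8 + r (H(r) = (r - 6) - 2 = (-6 + r) - 2 = -8 + r)
1/H(b) = 1/(-8 - 18*I*√6)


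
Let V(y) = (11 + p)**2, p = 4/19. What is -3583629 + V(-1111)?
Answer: -1293644700/361 ≈ -3.5835e+6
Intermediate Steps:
p = 4/19 (p = 4*(1/19) = 4/19 ≈ 0.21053)
V(y) = 45369/361 (V(y) = (11 + 4/19)**2 = (213/19)**2 = 45369/361)
-3583629 + V(-1111) = -3583629 + 45369/361 = -1293644700/361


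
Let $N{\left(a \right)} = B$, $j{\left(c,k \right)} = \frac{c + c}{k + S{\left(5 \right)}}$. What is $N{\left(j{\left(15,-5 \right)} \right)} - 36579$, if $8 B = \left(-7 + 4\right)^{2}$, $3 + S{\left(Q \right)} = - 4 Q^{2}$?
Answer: $- \frac{292623}{8} \approx -36578.0$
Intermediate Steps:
$S{\left(Q \right)} = -3 - 4 Q^{2}$
$j{\left(c,k \right)} = \frac{2 c}{-103 + k}$ ($j{\left(c,k \right)} = \frac{c + c}{k - \left(3 + 4 \cdot 5^{2}\right)} = \frac{2 c}{k - 103} = \frac{2 c}{-103 + k}$)
$B = \frac{9}{8}$ ($B = \frac{\left(-7 + 4\right)^{2}}{8} = \frac{\left(-3\right)^{2}}{8} = \frac{1}{8} \cdot 9 = \frac{9}{8} \approx 1.125$)
$N{\left(a \right)} = \frac{9}{8}$
$N{\left(j{\left(15,-5 \right)} \right)} - 36579 = \frac{9}{8} - 36579 = - \frac{292623}{8}$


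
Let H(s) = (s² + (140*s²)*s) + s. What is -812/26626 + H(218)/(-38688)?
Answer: -9655129451407/257526672 ≈ -37492.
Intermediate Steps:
H(s) = s + s² + 140*s³ (H(s) = (s² + 140*s³) + s = s + s² + 140*s³)
-812/26626 + H(218)/(-38688) = -812/26626 + (218*(1 + 218 + 140*218²))/(-38688) = -812*1/26626 + (218*(1 + 218 + 140*47524))*(-1/38688) = -406/13313 + (218*(1 + 218 + 6653360))*(-1/38688) = -406/13313 + (218*6653579)*(-1/38688) = -406/13313 + 1450480222*(-1/38688) = -406/13313 - 725240111/19344 = -9655129451407/257526672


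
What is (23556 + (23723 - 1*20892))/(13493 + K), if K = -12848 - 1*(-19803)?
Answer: 26387/20448 ≈ 1.2904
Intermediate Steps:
K = 6955 (K = -12848 + 19803 = 6955)
(23556 + (23723 - 1*20892))/(13493 + K) = (23556 + (23723 - 1*20892))/(13493 + 6955) = (23556 + (23723 - 20892))/20448 = (23556 + 2831)*(1/20448) = 26387*(1/20448) = 26387/20448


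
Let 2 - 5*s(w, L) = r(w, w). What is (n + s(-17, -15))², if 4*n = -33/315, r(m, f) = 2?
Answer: 121/176400 ≈ 0.00068594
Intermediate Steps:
s(w, L) = 0 (s(w, L) = ⅖ - ⅕*2 = ⅖ - ⅖ = 0)
n = -11/420 (n = (-33/315)/4 = (-33*1/315)/4 = (¼)*(-11/105) = -11/420 ≈ -0.026190)
(n + s(-17, -15))² = (-11/420 + 0)² = (-11/420)² = 121/176400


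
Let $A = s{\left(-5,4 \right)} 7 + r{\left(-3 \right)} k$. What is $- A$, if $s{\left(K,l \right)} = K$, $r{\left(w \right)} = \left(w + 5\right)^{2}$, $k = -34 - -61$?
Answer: $-73$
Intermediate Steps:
$k = 27$ ($k = -34 + 61 = 27$)
$r{\left(w \right)} = \left(5 + w\right)^{2}$
$A = 73$ ($A = \left(-5\right) 7 + \left(5 - 3\right)^{2} \cdot 27 = -35 + 2^{2} \cdot 27 = -35 + 4 \cdot 27 = -35 + 108 = 73$)
$- A = \left(-1\right) 73 = -73$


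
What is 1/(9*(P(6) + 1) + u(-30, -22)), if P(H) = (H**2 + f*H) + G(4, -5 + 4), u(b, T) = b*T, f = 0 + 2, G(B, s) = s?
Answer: 1/1092 ≈ 0.00091575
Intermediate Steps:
f = 2
u(b, T) = T*b
P(H) = -1 + H**2 + 2*H (P(H) = (H**2 + 2*H) + (-5 + 4) = (H**2 + 2*H) - 1 = -1 + H**2 + 2*H)
1/(9*(P(6) + 1) + u(-30, -22)) = 1/(9*((-1 + 6**2 + 2*6) + 1) - 22*(-30)) = 1/(9*((-1 + 36 + 12) + 1) + 660) = 1/(9*(47 + 1) + 660) = 1/(9*48 + 660) = 1/(432 + 660) = 1/1092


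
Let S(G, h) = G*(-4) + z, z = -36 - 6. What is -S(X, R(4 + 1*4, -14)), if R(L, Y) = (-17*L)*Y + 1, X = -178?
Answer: -670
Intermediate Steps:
z = -42
R(L, Y) = 1 - 17*L*Y (R(L, Y) = -17*L*Y + 1 = 1 - 17*L*Y)
S(G, h) = -42 - 4*G (S(G, h) = G*(-4) - 42 = -4*G - 42 = -42 - 4*G)
-S(X, R(4 + 1*4, -14)) = -(-42 - 4*(-178)) = -(-42 + 712) = -1*670 = -670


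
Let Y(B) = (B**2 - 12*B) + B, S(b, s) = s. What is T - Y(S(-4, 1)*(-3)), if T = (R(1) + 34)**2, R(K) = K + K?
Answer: 1254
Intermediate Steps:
R(K) = 2*K
Y(B) = B**2 - 11*B
T = 1296 (T = (2*1 + 34)**2 = (2 + 34)**2 = 36**2 = 1296)
T - Y(S(-4, 1)*(-3)) = 1296 - 1*(-3)*(-11 + 1*(-3)) = 1296 - (-3)*(-11 - 3) = 1296 - (-3)*(-14) = 1296 - 1*42 = 1296 - 42 = 1254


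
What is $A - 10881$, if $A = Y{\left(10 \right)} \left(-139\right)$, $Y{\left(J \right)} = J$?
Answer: $-12271$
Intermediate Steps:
$A = -1390$ ($A = 10 \left(-139\right) = -1390$)
$A - 10881 = -1390 - 10881 = -12271$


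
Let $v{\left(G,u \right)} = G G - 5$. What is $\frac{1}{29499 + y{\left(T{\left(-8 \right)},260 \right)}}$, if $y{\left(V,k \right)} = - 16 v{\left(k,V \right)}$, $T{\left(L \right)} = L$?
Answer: $- \frac{1}{1052021} \approx -9.5055 \cdot 10^{-7}$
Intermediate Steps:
$v{\left(G,u \right)} = -5 + G^{2}$ ($v{\left(G,u \right)} = G^{2} - 5 = -5 + G^{2}$)
$y{\left(V,k \right)} = 80 - 16 k^{2}$ ($y{\left(V,k \right)} = - 16 \left(-5 + k^{2}\right) = 80 - 16 k^{2}$)
$\frac{1}{29499 + y{\left(T{\left(-8 \right)},260 \right)}} = \frac{1}{29499 + \left(80 - 16 \cdot 260^{2}\right)} = \frac{1}{29499 + \left(80 - 1081600\right)} = \frac{1}{29499 - 1081520} = \frac{1}{-1052021} = - \frac{1}{1052021}$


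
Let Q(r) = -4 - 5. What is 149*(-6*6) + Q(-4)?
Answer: -5373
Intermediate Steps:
Q(r) = -9
149*(-6*6) + Q(-4) = 149*(-6*6) - 9 = 149*(-36) - 9 = -5364 - 9 = -5373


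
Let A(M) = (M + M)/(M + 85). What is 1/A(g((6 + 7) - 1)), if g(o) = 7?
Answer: 46/7 ≈ 6.5714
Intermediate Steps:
A(M) = 2*M/(85 + M) (A(M) = (2*M)/(85 + M) = 2*M/(85 + M))
1/A(g((6 + 7) - 1)) = 1/(2*7/(85 + 7)) = 1/(2*7/92) = 1/(2*7*(1/92)) = 1/(7/46) = 46/7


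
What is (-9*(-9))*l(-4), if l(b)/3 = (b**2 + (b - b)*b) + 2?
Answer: 4374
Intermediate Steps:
l(b) = 6 + 3*b**2 (l(b) = 3*((b**2 + (b - b)*b) + 2) = 3*((b**2 + 0*b) + 2) = 3*((b**2 + 0) + 2) = 3*(b**2 + 2) = 3*(2 + b**2) = 6 + 3*b**2)
(-9*(-9))*l(-4) = (-9*(-9))*(6 + 3*(-4)**2) = 81*(6 + 3*16) = 81*(6 + 48) = 81*54 = 4374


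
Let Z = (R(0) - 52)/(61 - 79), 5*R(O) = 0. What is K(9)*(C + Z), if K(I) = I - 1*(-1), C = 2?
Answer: 440/9 ≈ 48.889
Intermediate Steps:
R(O) = 0 (R(O) = (1/5)*0 = 0)
K(I) = 1 + I (K(I) = I + 1 = 1 + I)
Z = 26/9 (Z = (0 - 52)/(61 - 79) = -52/(-18) = -52*(-1/18) = 26/9 ≈ 2.8889)
K(9)*(C + Z) = (1 + 9)*(2 + 26/9) = 10*(44/9) = 440/9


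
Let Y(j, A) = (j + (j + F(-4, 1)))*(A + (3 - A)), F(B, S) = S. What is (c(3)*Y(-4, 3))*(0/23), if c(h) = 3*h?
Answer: 0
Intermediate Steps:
Y(j, A) = 3 + 6*j (Y(j, A) = (j + (j + 1))*(A + (3 - A)) = (j + (1 + j))*3 = (1 + 2*j)*3 = 3 + 6*j)
(c(3)*Y(-4, 3))*(0/23) = ((3*3)*(3 + 6*(-4)))*(0/23) = (9*(3 - 24))*(0*(1/23)) = (9*(-21))*0 = -189*0 = 0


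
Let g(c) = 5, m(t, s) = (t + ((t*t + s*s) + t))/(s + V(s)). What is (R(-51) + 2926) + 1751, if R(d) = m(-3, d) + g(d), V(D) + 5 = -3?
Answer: 273634/59 ≈ 4637.9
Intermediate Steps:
V(D) = -8 (V(D) = -5 - 3 = -8)
m(t, s) = (s**2 + t**2 + 2*t)/(-8 + s) (m(t, s) = (t + ((t*t + s*s) + t))/(s - 8) = (t + ((t**2 + s**2) + t))/(-8 + s) = (t + ((s**2 + t**2) + t))/(-8 + s) = (t + (t + s**2 + t**2))/(-8 + s) = (s**2 + t**2 + 2*t)/(-8 + s))
R(d) = 5 + (3 + d**2)/(-8 + d) (R(d) = (d**2 + (-3)**2 + 2*(-3))/(-8 + d) + 5 = (d**2 + 9 - 6)/(-8 + d) + 5 = (3 + d**2)/(-8 + d) + 5 = 5 + (3 + d**2)/(-8 + d))
(R(-51) + 2926) + 1751 = ((-37 + (-51)**2 + 5*(-51))/(-8 - 51) + 2926) + 1751 = ((-37 + 2601 - 255)/(-59) + 2926) + 1751 = (-1/59*2309 + 2926) + 1751 = (-2309/59 + 2926) + 1751 = 170325/59 + 1751 = 273634/59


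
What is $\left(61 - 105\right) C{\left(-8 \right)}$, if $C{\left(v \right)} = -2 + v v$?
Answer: $-2728$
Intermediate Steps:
$C{\left(v \right)} = -2 + v^{2}$
$\left(61 - 105\right) C{\left(-8 \right)} = \left(61 - 105\right) \left(-2 + \left(-8\right)^{2}\right) = - 44 \left(-2 + 64\right) = \left(-44\right) 62 = -2728$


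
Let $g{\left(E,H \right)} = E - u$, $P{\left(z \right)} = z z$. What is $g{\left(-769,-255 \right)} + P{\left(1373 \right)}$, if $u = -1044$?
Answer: $1885404$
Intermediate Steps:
$P{\left(z \right)} = z^{2}$
$g{\left(E,H \right)} = 1044 + E$ ($g{\left(E,H \right)} = E - -1044 = E + 1044 = 1044 + E$)
$g{\left(-769,-255 \right)} + P{\left(1373 \right)} = \left(1044 - 769\right) + 1373^{2} = 275 + 1885129 = 1885404$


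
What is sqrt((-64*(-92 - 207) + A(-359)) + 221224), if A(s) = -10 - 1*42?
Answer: 2*sqrt(60077) ≈ 490.21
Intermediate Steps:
A(s) = -52 (A(s) = -10 - 42 = -52)
sqrt((-64*(-92 - 207) + A(-359)) + 221224) = sqrt((-64*(-92 - 207) - 52) + 221224) = sqrt((-64*(-299) - 52) + 221224) = sqrt((19136 - 52) + 221224) = sqrt(19084 + 221224) = sqrt(240308) = 2*sqrt(60077)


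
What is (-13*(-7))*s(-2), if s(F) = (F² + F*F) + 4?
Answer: 1092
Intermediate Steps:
s(F) = 4 + 2*F² (s(F) = (F² + F²) + 4 = 2*F² + 4 = 4 + 2*F²)
(-13*(-7))*s(-2) = (-13*(-7))*(4 + 2*(-2)²) = 91*(4 + 2*4) = 91*(4 + 8) = 91*12 = 1092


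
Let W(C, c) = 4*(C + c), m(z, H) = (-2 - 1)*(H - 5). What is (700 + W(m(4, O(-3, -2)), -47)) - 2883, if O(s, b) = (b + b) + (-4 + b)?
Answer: -2191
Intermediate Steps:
O(s, b) = -4 + 3*b (O(s, b) = 2*b + (-4 + b) = -4 + 3*b)
m(z, H) = 15 - 3*H (m(z, H) = -3*(-5 + H) = 15 - 3*H)
W(C, c) = 4*C + 4*c
(700 + W(m(4, O(-3, -2)), -47)) - 2883 = (700 + (4*(15 - 3*(-4 + 3*(-2))) + 4*(-47))) - 2883 = (700 + (4*(15 - 3*(-4 - 6)) - 188)) - 2883 = (700 + (4*(15 - 3*(-10)) - 188)) - 2883 = (700 + (4*(15 + 30) - 188)) - 2883 = (700 + (4*45 - 188)) - 2883 = (700 + (180 - 188)) - 2883 = (700 - 8) - 2883 = 692 - 2883 = -2191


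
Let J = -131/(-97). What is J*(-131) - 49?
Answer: -21914/97 ≈ -225.92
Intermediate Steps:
J = 131/97 (J = -131*(-1/97) = 131/97 ≈ 1.3505)
J*(-131) - 49 = (131/97)*(-131) - 49 = -17161/97 - 49 = -21914/97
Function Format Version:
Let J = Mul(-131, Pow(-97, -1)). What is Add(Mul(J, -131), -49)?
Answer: Rational(-21914, 97) ≈ -225.92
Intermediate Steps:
J = Rational(131, 97) (J = Mul(-131, Rational(-1, 97)) = Rational(131, 97) ≈ 1.3505)
Add(Mul(J, -131), -49) = Add(Mul(Rational(131, 97), -131), -49) = Add(Rational(-17161, 97), -49) = Rational(-21914, 97)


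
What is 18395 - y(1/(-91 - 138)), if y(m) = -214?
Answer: 18609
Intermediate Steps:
18395 - y(1/(-91 - 138)) = 18395 - 1*(-214) = 18395 + 214 = 18609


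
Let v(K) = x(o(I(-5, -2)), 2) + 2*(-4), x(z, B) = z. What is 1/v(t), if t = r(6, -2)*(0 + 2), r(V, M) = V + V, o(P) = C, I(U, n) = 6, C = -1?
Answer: -1/9 ≈ -0.11111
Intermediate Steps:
o(P) = -1
r(V, M) = 2*V
t = 24 (t = (2*6)*(0 + 2) = 12*2 = 24)
v(K) = -9 (v(K) = -1 + 2*(-4) = -1 - 8 = -9)
1/v(t) = 1/(-9) = -1/9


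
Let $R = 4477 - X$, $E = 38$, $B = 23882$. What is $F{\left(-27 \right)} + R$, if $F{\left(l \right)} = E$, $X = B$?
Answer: $-19367$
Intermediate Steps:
$X = 23882$
$F{\left(l \right)} = 38$
$R = -19405$ ($R = 4477 - 23882 = -19405$)
$F{\left(-27 \right)} + R = 38 - 19405 = -19367$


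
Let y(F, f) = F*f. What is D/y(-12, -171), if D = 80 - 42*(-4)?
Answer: 62/513 ≈ 0.12086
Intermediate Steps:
D = 248 (D = 80 + 168 = 248)
D/y(-12, -171) = 248/((-12*(-171))) = 248/2052 = 248*(1/2052) = 62/513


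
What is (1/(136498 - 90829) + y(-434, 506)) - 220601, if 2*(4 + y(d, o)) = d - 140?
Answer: -10087916747/45669 ≈ -2.2089e+5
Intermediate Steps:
y(d, o) = -74 + d/2 (y(d, o) = -4 + (d - 140)/2 = -4 + (-140 + d)/2 = -4 + (-70 + d/2) = -74 + d/2)
(1/(136498 - 90829) + y(-434, 506)) - 220601 = (1/(136498 - 90829) + (-74 + (1/2)*(-434))) - 220601 = (1/45669 + (-74 - 217)) - 220601 = (1/45669 - 291) - 220601 = -13289678/45669 - 220601 = -10087916747/45669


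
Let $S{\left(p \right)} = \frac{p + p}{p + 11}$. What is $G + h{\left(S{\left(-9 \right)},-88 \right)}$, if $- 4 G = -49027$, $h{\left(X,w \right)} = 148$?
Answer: $\frac{49619}{4} \approx 12405.0$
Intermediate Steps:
$S{\left(p \right)} = \frac{2 p}{11 + p}$
$G = \frac{49027}{4}$ ($G = \left(- \frac{1}{4}\right) \left(-49027\right) = \frac{49027}{4} \approx 12257.0$)
$G + h{\left(S{\left(-9 \right)},-88 \right)} = \frac{49027}{4} + 148 = \frac{49619}{4}$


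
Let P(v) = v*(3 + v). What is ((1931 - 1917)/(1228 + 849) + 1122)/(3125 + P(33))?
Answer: 2330408/8958101 ≈ 0.26015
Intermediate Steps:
((1931 - 1917)/(1228 + 849) + 1122)/(3125 + P(33)) = ((1931 - 1917)/(1228 + 849) + 1122)/(3125 + 33*(3 + 33)) = (14/2077 + 1122)/(3125 + 33*36) = (14*(1/2077) + 1122)/(3125 + 1188) = (14/2077 + 1122)/4313 = (2330408/2077)*(1/4313) = 2330408/8958101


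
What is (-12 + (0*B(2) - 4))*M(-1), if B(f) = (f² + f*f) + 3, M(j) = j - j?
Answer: 0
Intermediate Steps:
M(j) = 0
B(f) = 3 + 2*f² (B(f) = (f² + f²) + 3 = 2*f² + 3 = 3 + 2*f²)
(-12 + (0*B(2) - 4))*M(-1) = (-12 + (0*(3 + 2*2²) - 4))*0 = (-12 + (0*(3 + 2*4) - 4))*0 = (-12 + (0*(3 + 8) - 4))*0 = (-12 + (0*11 - 4))*0 = (-12 + (0 - 4))*0 = (-12 - 4)*0 = -16*0 = 0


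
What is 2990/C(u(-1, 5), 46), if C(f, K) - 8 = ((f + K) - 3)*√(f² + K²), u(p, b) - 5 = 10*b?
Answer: -52/107335 + 637*√5141/107335 ≈ 0.42504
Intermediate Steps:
u(p, b) = 5 + 10*b
C(f, K) = 8 + √(K² + f²)*(-3 + K + f) (C(f, K) = 8 + ((f + K) - 3)*√(f² + K²) = 8 + ((K + f) - 3)*√(K² + f²) = 8 + (-3 + K + f)*√(K² + f²) = 8 + √(K² + f²)*(-3 + K + f))
2990/C(u(-1, 5), 46) = 2990/(8 - 3*√(46² + (5 + 10*5)²) + 46*√(46² + (5 + 10*5)²) + (5 + 10*5)*√(46² + (5 + 10*5)²)) = 2990/(8 - 3*√(2116 + (5 + 50)²) + 46*√(2116 + (5 + 50)²) + (5 + 50)*√(2116 + (5 + 50)²)) = 2990/(8 - 3*√(2116 + 55²) + 46*√(2116 + 55²) + 55*√(2116 + 55²)) = 2990/(8 - 3*√(2116 + 3025) + 46*√(2116 + 3025) + 55*√(2116 + 3025)) = 2990/(8 - 3*√5141 + 46*√5141 + 55*√5141) = 2990/(8 + 98*√5141)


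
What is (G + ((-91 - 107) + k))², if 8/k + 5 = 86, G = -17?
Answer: 303003649/6561 ≈ 46183.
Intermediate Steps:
k = 8/81 (k = 8/(-5 + 86) = 8/81 ≈ 0.098765)
(G + ((-91 - 107) + k))² = (-17 + ((-91 - 107) + 8/81))² = (-17 + (-198 + 8/81))² = (-17 - 16030/81)² = (-17407/81)² = 303003649/6561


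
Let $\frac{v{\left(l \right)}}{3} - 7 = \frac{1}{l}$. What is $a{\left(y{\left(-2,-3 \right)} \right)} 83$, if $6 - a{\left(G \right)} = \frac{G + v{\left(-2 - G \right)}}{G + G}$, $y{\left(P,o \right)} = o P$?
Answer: $\frac{10043}{32} \approx 313.84$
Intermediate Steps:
$y{\left(P,o \right)} = P o$
$v{\left(l \right)} = 21 + \frac{3}{l}$
$a{\left(G \right)} = 6 - \frac{21 + G + \frac{3}{-2 - G}}{2 G}$ ($a{\left(G \right)} = 6 - \frac{G + \left(21 + \frac{3}{-2 - G}\right)}{G + G} = 6 - \frac{21 + G + \frac{3}{-2 - G}}{2 G}$)
$a{\left(y{\left(-2,-3 \right)} \right)} 83 = \frac{-39 - -6 + 11 \left(\left(-2\right) \left(-3\right)\right)^{2}}{2 \left(\left(-2\right) \left(-3\right)\right) \left(2 - -6\right)} 83 = \frac{-39 + 6 + 11 \cdot 6^{2}}{2 \cdot 6 \left(2 + 6\right)} 83 = \frac{1}{2} \cdot \frac{1}{6} \cdot \frac{1}{8} \left(-39 + 6 + 11 \cdot 36\right) 83 = \frac{1}{2} \cdot \frac{1}{6} \cdot \frac{1}{8} \left(-39 + 6 + 396\right) 83 = \frac{1}{2} \cdot \frac{1}{6} \cdot \frac{1}{8} \cdot 363 \cdot 83 = \frac{121}{32} \cdot 83 = \frac{10043}{32}$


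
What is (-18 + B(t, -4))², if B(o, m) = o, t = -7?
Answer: 625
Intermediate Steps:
(-18 + B(t, -4))² = (-18 - 7)² = (-25)² = 625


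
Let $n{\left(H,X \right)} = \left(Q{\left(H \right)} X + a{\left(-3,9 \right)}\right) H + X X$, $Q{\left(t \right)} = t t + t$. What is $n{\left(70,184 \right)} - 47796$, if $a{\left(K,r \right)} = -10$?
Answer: $63998960$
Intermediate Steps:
$Q{\left(t \right)} = t + t^{2}$ ($Q{\left(t \right)} = t^{2} + t = t + t^{2}$)
$n{\left(H,X \right)} = X^{2} + H \left(-10 + H X \left(1 + H\right)\right)$ ($n{\left(H,X \right)} = \left(H \left(1 + H\right) X - 10\right) H + X X = \left(H X \left(1 + H\right) - 10\right) H + X^{2} = \left(-10 + H X \left(1 + H\right)\right) H + X^{2} = H \left(-10 + H X \left(1 + H\right)\right) + X^{2} = X^{2} + H \left(-10 + H X \left(1 + H\right)\right)$)
$n{\left(70,184 \right)} - 47796 = \left(184^{2} - 700 + 184 \cdot 70^{2} \left(1 + 70\right)\right) - 47796 = \left(33856 - 700 + 184 \cdot 4900 \cdot 71\right) - 47796 = \left(33856 - 700 + 64013600\right) - 47796 = 64046756 - 47796 = 63998960$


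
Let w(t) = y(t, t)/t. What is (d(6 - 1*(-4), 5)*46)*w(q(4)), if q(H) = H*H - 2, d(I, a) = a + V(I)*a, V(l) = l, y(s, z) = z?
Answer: 2530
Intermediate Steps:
d(I, a) = a + I*a
q(H) = -2 + H² (q(H) = H² - 2 = -2 + H²)
w(t) = 1 (w(t) = t/t = 1)
(d(6 - 1*(-4), 5)*46)*w(q(4)) = ((5*(1 + (6 - 1*(-4))))*46)*1 = ((5*(1 + (6 + 4)))*46)*1 = ((5*(1 + 10))*46)*1 = ((5*11)*46)*1 = (55*46)*1 = 2530*1 = 2530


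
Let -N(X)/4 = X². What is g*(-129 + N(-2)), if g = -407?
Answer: 59015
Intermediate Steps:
N(X) = -4*X²
g*(-129 + N(-2)) = -407*(-129 - 4*(-2)²) = -407*(-129 - 4*4) = -407*(-129 - 16) = -407*(-145) = 59015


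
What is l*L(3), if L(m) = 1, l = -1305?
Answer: -1305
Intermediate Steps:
l*L(3) = -1305*1 = -1305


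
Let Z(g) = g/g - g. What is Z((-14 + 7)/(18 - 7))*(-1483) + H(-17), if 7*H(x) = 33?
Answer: -186495/77 ≈ -2422.0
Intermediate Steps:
H(x) = 33/7 (H(x) = (⅐)*33 = 33/7)
Z(g) = 1 - g
Z((-14 + 7)/(18 - 7))*(-1483) + H(-17) = (1 - (-14 + 7)/(18 - 7))*(-1483) + 33/7 = (1 - (-7)/11)*(-1483) + 33/7 = (1 - 1*(-7/11))*(-1483) + 33/7 = (1 + 7/11)*(-1483) + 33/7 = (18/11)*(-1483) + 33/7 = -26694/11 + 33/7 = -186495/77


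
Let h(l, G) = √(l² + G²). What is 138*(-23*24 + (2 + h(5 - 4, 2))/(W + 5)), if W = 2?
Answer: -532956/7 + 138*√5/7 ≈ -76093.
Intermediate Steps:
h(l, G) = √(G² + l²)
138*(-23*24 + (2 + h(5 - 4, 2))/(W + 5)) = 138*(-23*24 + (2 + √(2² + (5 - 4)²))/(2 + 5)) = 138*(-552 + (2 + √(4 + 1²))/7) = 138*(-552 + (2 + √(4 + 1))*(⅐)) = 138*(-552 + (2 + √5)*(⅐)) = 138*(-552 + (2/7 + √5/7)) = 138*(-3862/7 + √5/7) = -532956/7 + 138*√5/7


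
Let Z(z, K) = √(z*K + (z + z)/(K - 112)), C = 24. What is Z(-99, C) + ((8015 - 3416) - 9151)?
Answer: -4552 + 3*I*√1055/2 ≈ -4552.0 + 48.721*I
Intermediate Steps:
Z(z, K) = √(K*z + 2*z/(-112 + K)) (Z(z, K) = √(K*z + (2*z)/(-112 + K)) = √(K*z + 2*z/(-112 + K)))
Z(-99, C) + ((8015 - 3416) - 9151) = √(-99*(2 + 24*(-112 + 24))/(-112 + 24)) + ((8015 - 3416) - 9151) = √(-99*(2 + 24*(-88))/(-88)) + (4599 - 9151) = √(-99*(-1/88)*(2 - 2112)) - 4552 = √(-99*(-1/88)*(-2110)) - 4552 = √(-9495/4) - 4552 = 3*I*√1055/2 - 4552 = -4552 + 3*I*√1055/2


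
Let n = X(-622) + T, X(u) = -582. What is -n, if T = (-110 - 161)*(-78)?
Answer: -20556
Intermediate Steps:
T = 21138 (T = -271*(-78) = 21138)
n = 20556 (n = -582 + 21138 = 20556)
-n = -1*20556 = -20556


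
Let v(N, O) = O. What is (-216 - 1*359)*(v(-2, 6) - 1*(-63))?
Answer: -39675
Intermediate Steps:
(-216 - 1*359)*(v(-2, 6) - 1*(-63)) = (-216 - 1*359)*(6 - 1*(-63)) = (-216 - 359)*(6 + 63) = -575*69 = -39675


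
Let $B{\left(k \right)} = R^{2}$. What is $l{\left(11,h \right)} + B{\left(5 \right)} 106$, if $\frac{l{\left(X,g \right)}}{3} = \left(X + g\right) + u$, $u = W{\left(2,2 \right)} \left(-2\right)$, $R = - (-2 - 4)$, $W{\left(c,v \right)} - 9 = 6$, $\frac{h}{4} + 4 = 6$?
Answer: $3783$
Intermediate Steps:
$h = 8$ ($h = -16 + 4 \cdot 6 = -16 + 24 = 8$)
$W{\left(c,v \right)} = 15$ ($W{\left(c,v \right)} = 9 + 6 = 15$)
$R = 6$ ($R = \left(-1\right) \left(-6\right) = 6$)
$B{\left(k \right)} = 36$ ($B{\left(k \right)} = 6^{2} = 36$)
$u = -30$ ($u = 15 \left(-2\right) = -30$)
$l{\left(X,g \right)} = -90 + 3 X + 3 g$ ($l{\left(X,g \right)} = 3 \left(\left(X + g\right) - 30\right) = 3 \left(-30 + X + g\right) = -90 + 3 X + 3 g$)
$l{\left(11,h \right)} + B{\left(5 \right)} 106 = \left(-90 + 3 \cdot 11 + 3 \cdot 8\right) + 36 \cdot 106 = \left(-90 + 33 + 24\right) + 3816 = -33 + 3816 = 3783$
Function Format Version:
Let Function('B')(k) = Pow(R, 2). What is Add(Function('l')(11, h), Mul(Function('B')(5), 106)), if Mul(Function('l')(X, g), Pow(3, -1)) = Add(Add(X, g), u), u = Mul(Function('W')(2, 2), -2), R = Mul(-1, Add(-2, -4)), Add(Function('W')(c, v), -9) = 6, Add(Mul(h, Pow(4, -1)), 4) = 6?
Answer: 3783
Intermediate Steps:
h = 8 (h = Add(-16, Mul(4, 6)) = Add(-16, 24) = 8)
Function('W')(c, v) = 15 (Function('W')(c, v) = Add(9, 6) = 15)
R = 6 (R = Mul(-1, -6) = 6)
Function('B')(k) = 36 (Function('B')(k) = Pow(6, 2) = 36)
u = -30 (u = Mul(15, -2) = -30)
Function('l')(X, g) = Add(-90, Mul(3, X), Mul(3, g)) (Function('l')(X, g) = Mul(3, Add(Add(X, g), -30)) = Mul(3, Add(-30, X, g)) = Add(-90, Mul(3, X), Mul(3, g)))
Add(Function('l')(11, h), Mul(Function('B')(5), 106)) = Add(Add(-90, Mul(3, 11), Mul(3, 8)), Mul(36, 106)) = Add(Add(-90, 33, 24), 3816) = Add(-33, 3816) = 3783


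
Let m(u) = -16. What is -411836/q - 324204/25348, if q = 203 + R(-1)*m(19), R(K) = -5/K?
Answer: -2619774005/779451 ≈ -3361.1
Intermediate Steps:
q = 123 (q = 203 - 5/(-1)*(-16) = 203 - 5*(-1)*(-16) = 203 + 5*(-16) = 203 - 80 = 123)
-411836/q - 324204/25348 = -411836/123 - 324204/25348 = -411836*1/123 - 324204*1/25348 = -411836/123 - 81051/6337 = -2619774005/779451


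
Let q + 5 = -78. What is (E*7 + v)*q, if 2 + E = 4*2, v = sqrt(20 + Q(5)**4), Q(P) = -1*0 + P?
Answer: -3486 - 83*sqrt(645) ≈ -5593.9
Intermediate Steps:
Q(P) = P (Q(P) = 0 + P = P)
q = -83 (q = -5 - 78 = -83)
v = sqrt(645) (v = sqrt(20 + 5**4) = sqrt(20 + 625) = sqrt(645) ≈ 25.397)
E = 6 (E = -2 + 4*2 = -2 + 8 = 6)
(E*7 + v)*q = (6*7 + sqrt(645))*(-83) = (42 + sqrt(645))*(-83) = -3486 - 83*sqrt(645)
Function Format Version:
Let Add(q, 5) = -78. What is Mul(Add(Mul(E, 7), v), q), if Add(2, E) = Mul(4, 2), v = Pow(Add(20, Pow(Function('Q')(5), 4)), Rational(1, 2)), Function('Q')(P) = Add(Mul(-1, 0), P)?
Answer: Add(-3486, Mul(-83, Pow(645, Rational(1, 2)))) ≈ -5593.9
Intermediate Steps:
Function('Q')(P) = P (Function('Q')(P) = Add(0, P) = P)
q = -83 (q = Add(-5, -78) = -83)
v = Pow(645, Rational(1, 2)) (v = Pow(Add(20, Pow(5, 4)), Rational(1, 2)) = Pow(Add(20, 625), Rational(1, 2)) = Pow(645, Rational(1, 2)) ≈ 25.397)
E = 6 (E = Add(-2, Mul(4, 2)) = Add(-2, 8) = 6)
Mul(Add(Mul(E, 7), v), q) = Mul(Add(Mul(6, 7), Pow(645, Rational(1, 2))), -83) = Mul(Add(42, Pow(645, Rational(1, 2))), -83) = Add(-3486, Mul(-83, Pow(645, Rational(1, 2))))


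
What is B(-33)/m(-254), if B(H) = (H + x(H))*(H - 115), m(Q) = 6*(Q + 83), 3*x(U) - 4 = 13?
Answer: -6068/1539 ≈ -3.9428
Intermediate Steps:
x(U) = 17/3 (x(U) = 4/3 + (1/3)*13 = 4/3 + 13/3 = 17/3)
m(Q) = 498 + 6*Q (m(Q) = 6*(83 + Q) = 498 + 6*Q)
B(H) = (-115 + H)*(17/3 + H) (B(H) = (H + 17/3)*(H - 115) = (17/3 + H)*(-115 + H) = (-115 + H)*(17/3 + H))
B(-33)/m(-254) = (-1955/3 + (-33)**2 - 328/3*(-33))/(498 + 6*(-254)) = (-1955/3 + 1089 + 3608)/(498 - 1524) = (12136/3)/(-1026) = (12136/3)*(-1/1026) = -6068/1539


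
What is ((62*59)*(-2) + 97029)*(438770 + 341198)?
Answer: 69973269184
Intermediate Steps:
((62*59)*(-2) + 97029)*(438770 + 341198) = (3658*(-2) + 97029)*779968 = (-7316 + 97029)*779968 = 89713*779968 = 69973269184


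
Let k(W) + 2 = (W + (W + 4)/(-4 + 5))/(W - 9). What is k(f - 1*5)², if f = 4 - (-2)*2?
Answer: 121/9 ≈ 13.444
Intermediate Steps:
f = 8 (f = 4 - 2*(-2) = 4 + 4 = 8)
k(W) = -2 + (4 + 2*W)/(-9 + W) (k(W) = -2 + (W + (W + 4)/(-4 + 5))/(W - 9) = -2 + (W + (4 + W)/1)/(-9 + W) = -2 + (W + (4 + W)*1)/(-9 + W) = -2 + (W + (4 + W))/(-9 + W) = -2 + (4 + 2*W)/(-9 + W))
k(f - 1*5)² = (22/(-9 + (8 - 1*5)))² = (22/(-9 + (8 - 5)))² = (22/(-9 + 3))² = (22/(-6))² = (22*(-⅙))² = (-11/3)² = 121/9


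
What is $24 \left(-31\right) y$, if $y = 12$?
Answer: $-8928$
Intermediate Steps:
$24 \left(-31\right) y = 24 \left(-31\right) 12 = \left(-744\right) 12 = -8928$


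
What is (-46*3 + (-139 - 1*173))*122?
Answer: -54900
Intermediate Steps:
(-46*3 + (-139 - 1*173))*122 = (-138 + (-139 - 173))*122 = (-138 - 312)*122 = -450*122 = -54900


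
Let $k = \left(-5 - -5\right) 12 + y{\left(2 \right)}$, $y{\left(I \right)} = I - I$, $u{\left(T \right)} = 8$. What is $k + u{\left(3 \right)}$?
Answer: $8$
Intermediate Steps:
$y{\left(I \right)} = 0$
$k = 0$ ($k = \left(-5 - -5\right) 12 + 0 = \left(-5 + 5\right) 12 + 0 = 0 \cdot 12 + 0 = 0 + 0 = 0$)
$k + u{\left(3 \right)} = 0 + 8 = 8$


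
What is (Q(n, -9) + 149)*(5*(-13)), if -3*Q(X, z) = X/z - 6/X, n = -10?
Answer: -260494/27 ≈ -9647.9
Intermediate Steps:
Q(X, z) = 2/X - X/(3*z) (Q(X, z) = -(X/z - 6/X)/3 = -(-6/X + X/z)/3 = 2/X - X/(3*z))
(Q(n, -9) + 149)*(5*(-13)) = ((2/(-10) - 1/3*(-10)/(-9)) + 149)*(5*(-13)) = ((2*(-1/10) - 1/3*(-10)*(-1/9)) + 149)*(-65) = ((-1/5 - 10/27) + 149)*(-65) = (-77/135 + 149)*(-65) = (20038/135)*(-65) = -260494/27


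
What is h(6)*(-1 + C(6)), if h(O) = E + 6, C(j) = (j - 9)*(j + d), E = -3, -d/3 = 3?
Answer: 24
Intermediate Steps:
d = -9 (d = -3*3 = -9)
C(j) = (-9 + j)² (C(j) = (j - 9)*(j - 9) = (-9 + j)*(-9 + j) = (-9 + j)²)
h(O) = 3 (h(O) = -3 + 6 = 3)
h(6)*(-1 + C(6)) = 3*(-1 + (81 + 6² - 18*6)) = 3*(-1 + (81 + 36 - 108)) = 3*(-1 + 9) = 3*8 = 24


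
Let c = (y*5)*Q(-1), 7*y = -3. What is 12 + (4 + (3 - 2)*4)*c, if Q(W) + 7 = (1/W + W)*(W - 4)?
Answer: -276/7 ≈ -39.429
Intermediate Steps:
y = -3/7 (y = (1/7)*(-3) = -3/7 ≈ -0.42857)
Q(W) = -7 + (-4 + W)*(W + 1/W) (Q(W) = -7 + (1/W + W)*(W - 4) = -7 + (W + 1/W)*(-4 + W) = -7 + (-4 + W)*(W + 1/W))
c = -45/7 (c = (-3/7*5)*(-6 + (-1)**2 - 4*(-1) - 4/(-1)) = -15*(-6 + 1 + 4 - 4*(-1))/7 = -15*(-6 + 1 + 4 + 4)/7 = -15/7*3 = -45/7 ≈ -6.4286)
12 + (4 + (3 - 2)*4)*c = 12 + (4 + (3 - 2)*4)*(-45/7) = 12 + (4 + 1*4)*(-45/7) = 12 + (4 + 4)*(-45/7) = 12 + 8*(-45/7) = 12 - 360/7 = -276/7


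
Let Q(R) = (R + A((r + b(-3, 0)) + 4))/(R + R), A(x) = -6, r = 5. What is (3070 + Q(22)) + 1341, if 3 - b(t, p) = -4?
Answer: 48525/11 ≈ 4411.4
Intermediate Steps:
b(t, p) = 7 (b(t, p) = 3 - 1*(-4) = 3 + 4 = 7)
Q(R) = (-6 + R)/(2*R) (Q(R) = (R - 6)/(R + R) = (-6 + R)/((2*R)) = (-6 + R)*(1/(2*R)) = (-6 + R)/(2*R))
(3070 + Q(22)) + 1341 = (3070 + (½)*(-6 + 22)/22) + 1341 = (3070 + (½)*(1/22)*16) + 1341 = (3070 + 4/11) + 1341 = 33774/11 + 1341 = 48525/11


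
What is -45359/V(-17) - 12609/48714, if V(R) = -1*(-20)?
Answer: -368311751/162380 ≈ -2268.2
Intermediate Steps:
V(R) = 20
-45359/V(-17) - 12609/48714 = -45359/20 - 12609/48714 = -45359*1/20 - 12609*1/48714 = -45359/20 - 4203/16238 = -368311751/162380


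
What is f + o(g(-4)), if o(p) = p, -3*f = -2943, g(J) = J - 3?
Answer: 974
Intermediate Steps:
g(J) = -3 + J
f = 981 (f = -⅓*(-2943) = 981)
f + o(g(-4)) = 981 + (-3 - 4) = 981 - 7 = 974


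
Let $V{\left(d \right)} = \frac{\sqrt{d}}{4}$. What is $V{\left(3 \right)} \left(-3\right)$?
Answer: $- \frac{3 \sqrt{3}}{4} \approx -1.299$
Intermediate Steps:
$V{\left(d \right)} = \frac{\sqrt{d}}{4}$
$V{\left(3 \right)} \left(-3\right) = \frac{\sqrt{3}}{4} \left(-3\right) = - \frac{3 \sqrt{3}}{4}$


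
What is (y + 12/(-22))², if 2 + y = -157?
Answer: 3080025/121 ≈ 25455.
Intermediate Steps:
y = -159 (y = -2 - 157 = -159)
(y + 12/(-22))² = (-159 + 12/(-22))² = (-159 + 12*(-1/22))² = (-159 - 6/11)² = (-1755/11)² = 3080025/121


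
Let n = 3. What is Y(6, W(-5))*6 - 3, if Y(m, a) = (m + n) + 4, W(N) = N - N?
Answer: 75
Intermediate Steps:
W(N) = 0
Y(m, a) = 7 + m (Y(m, a) = (m + 3) + 4 = (3 + m) + 4 = 7 + m)
Y(6, W(-5))*6 - 3 = (7 + 6)*6 - 3 = 13*6 - 3 = 78 - 3 = 75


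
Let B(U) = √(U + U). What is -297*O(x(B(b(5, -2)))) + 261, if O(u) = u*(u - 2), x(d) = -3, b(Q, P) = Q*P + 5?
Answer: -4194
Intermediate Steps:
b(Q, P) = 5 + P*Q (b(Q, P) = P*Q + 5 = 5 + P*Q)
B(U) = √2*√U (B(U) = √(2*U) = √2*√U)
O(u) = u*(-2 + u)
-297*O(x(B(b(5, -2)))) + 261 = -(-891)*(-2 - 3) + 261 = -(-891)*(-5) + 261 = -297*15 + 261 = -4455 + 261 = -4194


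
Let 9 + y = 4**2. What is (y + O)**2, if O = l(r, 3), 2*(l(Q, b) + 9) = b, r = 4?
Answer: 1/4 ≈ 0.25000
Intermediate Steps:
y = 7 (y = -9 + 4**2 = -9 + 16 = 7)
l(Q, b) = -9 + b/2
O = -15/2 (O = -9 + (1/2)*3 = -9 + 3/2 = -15/2 ≈ -7.5000)
(y + O)**2 = (7 - 15/2)**2 = (-1/2)**2 = 1/4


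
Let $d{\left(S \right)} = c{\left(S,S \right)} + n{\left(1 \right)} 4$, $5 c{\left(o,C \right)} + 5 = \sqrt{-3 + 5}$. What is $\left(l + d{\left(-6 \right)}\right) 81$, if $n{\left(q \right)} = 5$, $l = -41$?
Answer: $-1782 + \frac{81 \sqrt{2}}{5} \approx -1759.1$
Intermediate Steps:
$c{\left(o,C \right)} = -1 + \frac{\sqrt{2}}{5}$ ($c{\left(o,C \right)} = -1 + \frac{\sqrt{-3 + 5}}{5} = -1 + \frac{\sqrt{2}}{5}$)
$d{\left(S \right)} = 19 + \frac{\sqrt{2}}{5}$ ($d{\left(S \right)} = \left(-1 + \frac{\sqrt{2}}{5}\right) + 5 \cdot 4 = \left(-1 + \frac{\sqrt{2}}{5}\right) + 20 = 19 + \frac{\sqrt{2}}{5}$)
$\left(l + d{\left(-6 \right)}\right) 81 = \left(-41 + \left(19 + \frac{\sqrt{2}}{5}\right)\right) 81 = \left(-22 + \frac{\sqrt{2}}{5}\right) 81 = -1782 + \frac{81 \sqrt{2}}{5}$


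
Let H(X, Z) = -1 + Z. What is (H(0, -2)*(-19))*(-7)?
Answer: -399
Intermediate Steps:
(H(0, -2)*(-19))*(-7) = ((-1 - 2)*(-19))*(-7) = -3*(-19)*(-7) = 57*(-7) = -399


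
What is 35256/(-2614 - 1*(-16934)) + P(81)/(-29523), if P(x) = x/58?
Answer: 628842579/255423155 ≈ 2.4620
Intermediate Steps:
P(x) = x/58 (P(x) = x*(1/58) = x/58)
35256/(-2614 - 1*(-16934)) + P(81)/(-29523) = 35256/(-2614 - 1*(-16934)) + ((1/58)*81)/(-29523) = 35256/(-2614 + 16934) + (81/58)*(-1/29523) = 35256/14320 - 27/570778 = 35256*(1/14320) - 27/570778 = 4407/1790 - 27/570778 = 628842579/255423155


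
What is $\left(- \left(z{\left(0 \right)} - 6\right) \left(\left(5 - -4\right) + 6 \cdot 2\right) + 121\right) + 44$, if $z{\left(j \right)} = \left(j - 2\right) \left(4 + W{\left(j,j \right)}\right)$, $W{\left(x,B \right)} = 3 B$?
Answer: $459$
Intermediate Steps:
$z{\left(j \right)} = \left(-2 + j\right) \left(4 + 3 j\right)$ ($z{\left(j \right)} = \left(j - 2\right) \left(4 + 3 j\right) = \left(-2 + j\right) \left(4 + 3 j\right)$)
$\left(- \left(z{\left(0 \right)} - 6\right) \left(\left(5 - -4\right) + 6 \cdot 2\right) + 121\right) + 44 = \left(- \left(\left(-8 - 0 + 3 \cdot 0^{2}\right) - 6\right) \left(\left(5 - -4\right) + 6 \cdot 2\right) + 121\right) + 44 = \left(- \left(\left(-8 + 0 + 3 \cdot 0\right) - 6\right) \left(\left(5 + 4\right) + 12\right) + 121\right) + 44 = \left(- \left(\left(-8 + 0 + 0\right) - 6\right) \left(9 + 12\right) + 121\right) + 44 = \left(- \left(-8 - 6\right) 21 + 121\right) + 44 = \left(- \left(-14\right) 21 + 121\right) + 44 = \left(\left(-1\right) \left(-294\right) + 121\right) + 44 = \left(294 + 121\right) + 44 = 415 + 44 = 459$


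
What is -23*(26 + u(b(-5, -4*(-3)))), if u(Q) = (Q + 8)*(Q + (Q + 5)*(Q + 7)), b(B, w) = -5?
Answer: -253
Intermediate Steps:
u(Q) = (8 + Q)*(Q + (5 + Q)*(7 + Q))
-23*(26 + u(b(-5, -4*(-3)))) = -23*(26 + (280 + (-5)³ + 21*(-5)² + 139*(-5))) = -23*(26 + (280 - 125 + 21*25 - 695)) = -23*(26 + (280 - 125 + 525 - 695)) = -23*(26 - 15) = -23*11 = -253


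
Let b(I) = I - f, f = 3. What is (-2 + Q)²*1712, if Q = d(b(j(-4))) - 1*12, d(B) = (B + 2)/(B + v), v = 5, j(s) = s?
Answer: 226412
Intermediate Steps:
b(I) = -3 + I (b(I) = I - 1*3 = I - 3 = -3 + I)
d(B) = (2 + B)/(5 + B) (d(B) = (B + 2)/(B + 5) = (2 + B)/(5 + B))
Q = -19/2 (Q = (2 + (-3 - 4))/(5 + (-3 - 4)) - 1*12 = (2 - 7)/(5 - 7) - 12 = -5/(-2) - 12 = -½*(-5) - 12 = 5/2 - 12 = -19/2 ≈ -9.5000)
(-2 + Q)²*1712 = (-2 - 19/2)²*1712 = (-23/2)²*1712 = (529/4)*1712 = 226412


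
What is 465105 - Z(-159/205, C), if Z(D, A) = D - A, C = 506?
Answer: 95450414/205 ≈ 4.6561e+5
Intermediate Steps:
465105 - Z(-159/205, C) = 465105 - (-159/205 - 1*506) = 465105 - (-159*1/205 - 506) = 465105 - (-159/205 - 506) = 465105 - 1*(-103889/205) = 465105 + 103889/205 = 95450414/205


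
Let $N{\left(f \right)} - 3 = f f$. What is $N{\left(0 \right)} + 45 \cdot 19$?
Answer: $858$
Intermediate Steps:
$N{\left(f \right)} = 3 + f^{2}$ ($N{\left(f \right)} = 3 + f f = 3 + f^{2}$)
$N{\left(0 \right)} + 45 \cdot 19 = \left(3 + 0^{2}\right) + 45 \cdot 19 = \left(3 + 0\right) + 855 = 3 + 855 = 858$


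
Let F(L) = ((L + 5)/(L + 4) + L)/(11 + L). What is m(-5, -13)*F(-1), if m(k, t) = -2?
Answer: -1/15 ≈ -0.066667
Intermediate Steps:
F(L) = (L + (5 + L)/(4 + L))/(11 + L) (F(L) = ((5 + L)/(4 + L) + L)/(11 + L) = (L + (5 + L)/(4 + L))/(11 + L))
m(-5, -13)*F(-1) = -2*(5 + (-1)² + 5*(-1))/(44 + (-1)² + 15*(-1)) = -2*(5 + 1 - 5)/(44 + 1 - 15) = -2/30 = -1/15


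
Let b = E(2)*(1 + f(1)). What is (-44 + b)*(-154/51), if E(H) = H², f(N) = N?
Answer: 1848/17 ≈ 108.71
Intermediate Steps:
b = 8 (b = 2²*(1 + 1) = 4*2 = 8)
(-44 + b)*(-154/51) = (-44 + 8)*(-154/51) = -(-5544)/51 = -36*(-154/51) = 1848/17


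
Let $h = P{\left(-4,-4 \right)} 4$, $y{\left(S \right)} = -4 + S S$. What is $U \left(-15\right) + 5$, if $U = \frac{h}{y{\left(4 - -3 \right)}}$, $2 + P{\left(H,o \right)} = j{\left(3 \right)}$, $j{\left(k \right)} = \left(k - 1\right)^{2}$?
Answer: $\frac{7}{3} \approx 2.3333$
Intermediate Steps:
$j{\left(k \right)} = \left(-1 + k\right)^{2}$
$P{\left(H,o \right)} = 2$ ($P{\left(H,o \right)} = -2 + \left(-1 + 3\right)^{2} = -2 + 2^{2} = -2 + 4 = 2$)
$y{\left(S \right)} = -4 + S^{2}$
$h = 8$ ($h = 2 \cdot 4 = 8$)
$U = \frac{8}{45}$ ($U = \frac{8}{-4 + \left(4 - -3\right)^{2}} = \frac{8}{-4 + \left(4 + 3\right)^{2}} = \frac{8}{-4 + 7^{2}} = \frac{8}{-4 + 49} = \frac{8}{45} \approx 0.17778$)
$U \left(-15\right) + 5 = \frac{8}{45} \left(-15\right) + 5 = - \frac{8}{3} + 5 = \frac{7}{3}$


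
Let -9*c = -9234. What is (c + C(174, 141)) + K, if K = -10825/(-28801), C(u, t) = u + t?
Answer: 38632966/28801 ≈ 1341.4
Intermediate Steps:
C(u, t) = t + u
c = 1026 (c = -1/9*(-9234) = 1026)
K = 10825/28801 (K = -10825*(-1/28801) = 10825/28801 ≈ 0.37585)
(c + C(174, 141)) + K = (1026 + (141 + 174)) + 10825/28801 = (1026 + 315) + 10825/28801 = 1341 + 10825/28801 = 38632966/28801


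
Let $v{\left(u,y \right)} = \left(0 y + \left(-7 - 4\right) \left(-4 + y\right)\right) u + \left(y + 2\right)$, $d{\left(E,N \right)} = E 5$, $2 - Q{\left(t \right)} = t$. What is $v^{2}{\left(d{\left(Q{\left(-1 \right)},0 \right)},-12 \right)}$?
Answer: $6916900$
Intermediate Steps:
$Q{\left(t \right)} = 2 - t$
$d{\left(E,N \right)} = 5 E$
$v{\left(u,y \right)} = 2 + y + u \left(44 - 11 y\right)$ ($v{\left(u,y \right)} = \left(0 - 11 \left(-4 + y\right)\right) u + \left(2 + y\right) = \left(0 - \left(-44 + 11 y\right)\right) u + \left(2 + y\right) = \left(44 - 11 y\right) u + \left(2 + y\right) = u \left(44 - 11 y\right) + \left(2 + y\right) = 2 + y + u \left(44 - 11 y\right)$)
$v^{2}{\left(d{\left(Q{\left(-1 \right)},0 \right)},-12 \right)} = \left(2 - 12 + 44 \cdot 5 \left(2 - -1\right) - 11 \cdot 5 \left(2 - -1\right) \left(-12\right)\right)^{2} = \left(2 - 12 + 44 \cdot 5 \left(2 + 1\right) - 11 \cdot 5 \left(2 + 1\right) \left(-12\right)\right)^{2} = \left(2 - 12 + 44 \cdot 5 \cdot 3 - 11 \cdot 5 \cdot 3 \left(-12\right)\right)^{2} = \left(2 - 12 + 44 \cdot 15 - 165 \left(-12\right)\right)^{2} = \left(2 - 12 + 660 + 1980\right)^{2} = 2630^{2} = 6916900$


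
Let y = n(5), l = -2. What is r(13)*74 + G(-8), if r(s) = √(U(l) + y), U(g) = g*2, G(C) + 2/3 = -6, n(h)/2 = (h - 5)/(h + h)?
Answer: -20/3 + 148*I ≈ -6.6667 + 148.0*I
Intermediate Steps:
n(h) = (-5 + h)/h (n(h) = 2*((h - 5)/(h + h)) = 2*((-5 + h)/((2*h))) = 2*((-5 + h)*(1/(2*h))) = 2*((-5 + h)/(2*h)) = (-5 + h)/h)
y = 0 (y = (-5 + 5)/5 = (⅕)*0 = 0)
G(C) = -20/3 (G(C) = -⅔ - 6 = -20/3)
U(g) = 2*g
r(s) = 2*I (r(s) = √(2*(-2) + 0) = √(-4 + 0) = √(-4) = 2*I)
r(13)*74 + G(-8) = (2*I)*74 - 20/3 = 148*I - 20/3 = -20/3 + 148*I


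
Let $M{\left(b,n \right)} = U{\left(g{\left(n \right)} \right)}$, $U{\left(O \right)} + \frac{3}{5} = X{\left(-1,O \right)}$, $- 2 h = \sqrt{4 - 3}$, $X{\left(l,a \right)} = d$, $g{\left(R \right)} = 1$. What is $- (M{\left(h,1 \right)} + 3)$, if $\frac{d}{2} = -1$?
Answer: $- \frac{2}{5} \approx -0.4$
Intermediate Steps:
$d = -2$ ($d = 2 \left(-1\right) = -2$)
$X{\left(l,a \right)} = -2$
$h = - \frac{1}{2}$ ($h = - \frac{\sqrt{4 - 3}}{2} = - \frac{\sqrt{1}}{2} = \left(- \frac{1}{2}\right) 1 = - \frac{1}{2} \approx -0.5$)
$U{\left(O \right)} = - \frac{13}{5}$ ($U{\left(O \right)} = - \frac{3}{5} - 2 = - \frac{13}{5}$)
$M{\left(b,n \right)} = - \frac{13}{5}$
$- (M{\left(h,1 \right)} + 3) = - (- \frac{13}{5} + 3) = \left(-1\right) \frac{2}{5} = - \frac{2}{5}$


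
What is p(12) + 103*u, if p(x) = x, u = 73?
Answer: 7531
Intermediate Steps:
p(12) + 103*u = 12 + 103*73 = 12 + 7519 = 7531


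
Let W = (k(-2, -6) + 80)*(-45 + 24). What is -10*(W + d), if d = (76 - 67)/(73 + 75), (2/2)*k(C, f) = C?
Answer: 1212075/74 ≈ 16379.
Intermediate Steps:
k(C, f) = C
d = 9/148 ≈ 0.060811
W = -1638 (W = (-2 + 80)*(-45 + 24) = 78*(-21) = -1638)
-10*(W + d) = -10*(-1638 + 9/148) = -10*(-242415/148) = 1212075/74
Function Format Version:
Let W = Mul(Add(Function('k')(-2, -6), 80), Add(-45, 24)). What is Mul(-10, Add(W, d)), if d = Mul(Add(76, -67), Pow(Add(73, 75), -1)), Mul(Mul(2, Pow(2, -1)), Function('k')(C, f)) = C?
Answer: Rational(1212075, 74) ≈ 16379.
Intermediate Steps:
Function('k')(C, f) = C
d = Rational(9, 148) (d = Mul(9, Pow(148, -1)) = Mul(9, Rational(1, 148)) = Rational(9, 148) ≈ 0.060811)
W = -1638 (W = Mul(Add(-2, 80), Add(-45, 24)) = Mul(78, -21) = -1638)
Mul(-10, Add(W, d)) = Mul(-10, Add(-1638, Rational(9, 148))) = Mul(-10, Rational(-242415, 148)) = Rational(1212075, 74)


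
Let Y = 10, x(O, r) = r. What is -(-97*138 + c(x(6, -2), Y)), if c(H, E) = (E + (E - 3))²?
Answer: 13097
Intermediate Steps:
c(H, E) = (-3 + 2*E)² (c(H, E) = (E + (-3 + E))² = (-3 + 2*E)²)
-(-97*138 + c(x(6, -2), Y)) = -(-97*138 + (-3 + 2*10)²) = -(-13386 + (-3 + 20)²) = -(-13386 + 17²) = -(-13386 + 289) = -1*(-13097) = 13097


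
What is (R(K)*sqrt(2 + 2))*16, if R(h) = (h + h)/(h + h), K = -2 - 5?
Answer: 32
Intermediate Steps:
K = -7
R(h) = 1 (R(h) = (2*h)/((2*h)) = (2*h)*(1/(2*h)) = 1)
(R(K)*sqrt(2 + 2))*16 = (1*sqrt(2 + 2))*16 = (1*sqrt(4))*16 = (1*2)*16 = 2*16 = 32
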